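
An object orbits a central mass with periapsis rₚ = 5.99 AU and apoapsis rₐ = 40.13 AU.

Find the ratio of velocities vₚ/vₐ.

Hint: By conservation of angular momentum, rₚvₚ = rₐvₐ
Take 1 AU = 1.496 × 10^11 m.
rₚ = 5.99 AU = 8.96104 × 10^11 m
rₐ = 40.13 AU = 6.00345 × 10^12 m
rₚvₚ = rₐvₐ  ⇒  vₚ/vₐ = rₐ/rₚ
vₚ/vₐ = (6.00345 × 10^12) / (8.96104 × 10^11) = 6.6995

Final answer: vₚ/vₐ = 6.699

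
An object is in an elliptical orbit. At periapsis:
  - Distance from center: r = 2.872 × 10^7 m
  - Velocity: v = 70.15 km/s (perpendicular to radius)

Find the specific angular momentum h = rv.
r = 2.872 × 10^7 m
v = 70.15 km/s = 70150 m/s
h = rv = 2.872 × 10^7 × 70150 = 2.01471 × 10^12 m²/s ≈ 2.015 × 10^12 m²/s

Final answer: h = 2.015 × 10^12 m²/s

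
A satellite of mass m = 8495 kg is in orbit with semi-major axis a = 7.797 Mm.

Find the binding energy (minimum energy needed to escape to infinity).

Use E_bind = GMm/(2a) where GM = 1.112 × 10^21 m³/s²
a = 7.797 Mm = 7.797 × 10^6 m
GM = 1.112 × 10^21 m³/s²
m = 8495 kg
GMm = 1.112 × 10^21 × 8495 = 9.44644 × 10^24 m³·kg/s²
2a = 1.5594 × 10^7 m
E_bind = GMm/(2a) = 6.05774 × 10^17 J ≈ 605.8 PJ

Final answer: 605.8 PJ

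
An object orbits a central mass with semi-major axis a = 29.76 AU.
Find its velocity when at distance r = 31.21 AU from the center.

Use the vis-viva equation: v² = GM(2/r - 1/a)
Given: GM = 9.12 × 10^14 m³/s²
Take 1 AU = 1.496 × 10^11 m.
a = 29.76 AU = 4.4521 × 10^12 m
r = 31.21 AU = 4.66902 × 10^12 m
GM = 9.12 × 10^14 m³/s²
2/r − 1/a = 4.28356 × 10^-13 − 2.24613 × 10^-13 = 2.03742 × 10^-13 m⁻¹
v² = GM (2/r − 1/a) = 185.813 m²/s²
v = 13.6313 m/s ≈ 13.63 m/s

Final answer: 13.63 m/s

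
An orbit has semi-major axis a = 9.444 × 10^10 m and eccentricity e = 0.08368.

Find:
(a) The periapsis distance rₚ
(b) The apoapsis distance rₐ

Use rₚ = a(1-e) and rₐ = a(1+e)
a = 9.444 × 10^10 m
e = 0.08368:  1 − e = 0.91632,  1 + e = 1.08368
(a) rₚ = a(1 − e) = 9.444 × 10^10 m × 0.91632 = 8.65373 × 10^10 m ≈ 8.654 × 10^10 m
(b) rₐ = a(1 + e) = 9.444 × 10^10 m × 1.08368 = 1.02343 × 10^11 m ≈ 1.023 × 10^11 m

Final answer:
(a) rₚ = 8.654 × 10^10 m
(b) rₐ = 1.023 × 10^11 m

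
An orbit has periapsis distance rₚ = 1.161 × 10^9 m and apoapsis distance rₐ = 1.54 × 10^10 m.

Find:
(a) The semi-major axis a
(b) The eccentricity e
rₚ = 1.161 × 10^9 m
rₐ = 1.54 × 10^10 m
(a) a = (rₚ + rₐ)/2 = 8.2805 × 10^9 m ≈ 8.28 × 10^9 m
(b) e = (rₐ − rₚ)/(rₐ + rₚ) = (1.4239 × 10^10) / (1.6561 × 10^10) = 0.859791

Final answer:
(a) a = 8.28 × 10^9 m
(b) e = 0.8598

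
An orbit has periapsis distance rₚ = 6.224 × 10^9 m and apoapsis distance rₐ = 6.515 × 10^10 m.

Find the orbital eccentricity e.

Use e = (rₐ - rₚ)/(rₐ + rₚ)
rₚ = 6.224 × 10^9 m
rₐ = 6.515 × 10^10 m
rₐ − rₚ = 5.8926 × 10^10 m
rₐ + rₚ = 7.1374 × 10^10 m
e = (rₐ − rₚ)/(rₐ + rₚ) = 0.825595

Final answer: e = 0.8256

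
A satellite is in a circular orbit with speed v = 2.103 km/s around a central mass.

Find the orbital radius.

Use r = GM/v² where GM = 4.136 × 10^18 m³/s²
v = 2.103 km/s = 2103 m/s
GM = 4.136 × 10^18 m³/s²
v² = 4.42261 × 10^6 m²/s²
r = GM/v² = (4.136 × 10^18) / (4.42261 × 10^6) = 9.35195 × 10^11 m ≈ 9.352 × 10^11 m

Final answer: 9.352 × 10^11 m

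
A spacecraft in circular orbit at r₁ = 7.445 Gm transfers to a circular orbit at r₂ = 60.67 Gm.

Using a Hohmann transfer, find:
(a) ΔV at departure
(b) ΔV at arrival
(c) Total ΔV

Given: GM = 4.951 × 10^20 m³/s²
r₁ = 7.445 Gm = 7.445 × 10^9 m
r₂ = 60.67 Gm = 6.067 × 10^10 m
GM = 4.951 × 10^20 m³/s²
Transfer ellipse: a_t = (r₁ + r₂)/2 = 3.40575 × 10^10 m
Circular speed at r₁: v₁ = √(GM/r₁) = 257878 m/s
Transfer speed at r₁ (periapsis): v₁ₜ = √(GM(2/r₁ − 1/a_t)) = 344187 m/s
(a) ΔV₁ = v₁ₜ − v₁ = 86309.3 m/s ≈ 86.31 km/s
Circular speed at r₂: v₂ = √(GM/r₂) = 90335.7 m/s
Transfer speed at r₂ (apoapsis): v₂ₜ = √(GM(2/r₂ − 1/a_t)) = 42236.3 m/s
(b) ΔV₂ = v₂ − v₂ₜ = 48099.5 m/s ≈ 48.1 km/s
(c) ΔV_total = ΔV₁ + ΔV₂ = 134409 m/s ≈ 134.4 km/s

Final answer:
(a) ΔV₁ = 86.31 km/s
(b) ΔV₂ = 48.1 km/s
(c) ΔV_total = 134.4 km/s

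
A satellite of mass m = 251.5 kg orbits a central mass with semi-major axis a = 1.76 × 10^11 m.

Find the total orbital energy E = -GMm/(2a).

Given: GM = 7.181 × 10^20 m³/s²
a = 1.76 × 10^11 m
GM = 7.181 × 10^20 m³/s²
2a = 3.52 × 10^11 m
GMm = 7.181 × 10^20 × 251.5 = 1.80602 × 10^23 m³·kg/s²
E = −GMm/(2a) = -5.13074 × 10^11 J ≈ -513.1 GJ

Final answer: -513.1 GJ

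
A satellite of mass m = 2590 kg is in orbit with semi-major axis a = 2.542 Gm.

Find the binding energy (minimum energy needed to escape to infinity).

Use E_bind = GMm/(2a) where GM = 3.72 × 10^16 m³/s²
a = 2.542 Gm = 2.542 × 10^9 m
GM = 3.72 × 10^16 m³/s²
m = 2590 kg
GMm = 3.72 × 10^16 × 2590 = 9.6348 × 10^19 m³·kg/s²
2a = 5.084 × 10^9 m
E_bind = GMm/(2a) = 1.89512 × 10^10 J ≈ 18.95 GJ

Final answer: 18.95 GJ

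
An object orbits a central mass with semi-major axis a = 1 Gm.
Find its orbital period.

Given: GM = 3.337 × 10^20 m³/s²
a = 1 Gm = 1 × 10^9 m
GM = 3.337 × 10^20 m³/s²
a³ = 1 × 10^27 m³
T = 2π √(a³/GM) = 2π √((1 × 10^27) / (3.337 × 10^20)) = 2π × 1731.1 s
T = 10876.8 s ≈ 3.021 hours

Final answer: 3.021 hours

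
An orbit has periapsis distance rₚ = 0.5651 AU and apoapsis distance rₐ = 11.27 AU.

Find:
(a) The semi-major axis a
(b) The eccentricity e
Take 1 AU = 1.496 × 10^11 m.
rₚ = 0.5651 AU = 8.4539 × 10^10 m
rₐ = 11.27 AU = 1.68599 × 10^12 m
(a) a = (rₚ + rₐ)/2 = 8.85265 × 10^11 m ≈ 5.918 AU
(b) e = (rₐ − rₚ)/(rₐ + rₚ) = (1.60145 × 10^12) / (1.77053 × 10^12) = 0.904504

Final answer:
(a) a = 5.918 AU
(b) e = 0.9045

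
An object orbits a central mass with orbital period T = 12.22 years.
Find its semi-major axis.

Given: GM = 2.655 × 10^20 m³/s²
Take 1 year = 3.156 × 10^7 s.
T = 12.22 years = 3.85663 × 10^8 s
GM = 2.655 × 10^20 m³/s²
Kepler's third law: a³ = GM T² / (4π²)
T² = 1.48736 × 10^17 s²
a³ = (2.655 × 10^20) × (1.48736 × 10^17) / (4π²) = 1.00028 × 10^36 m³
a = (a³)^(1/3) = 1.00009 × 10^12 m ≈ 1 Tm

Final answer: 1 Tm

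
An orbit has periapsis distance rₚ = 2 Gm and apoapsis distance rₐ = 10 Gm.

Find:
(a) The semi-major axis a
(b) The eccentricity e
rₚ = 2 Gm = 2 × 10^9 m
rₐ = 10 Gm = 1 × 10^10 m
(a) a = (rₚ + rₐ)/2 = 6 × 10^9 m ≈ 6 Gm
(b) e = (rₐ − rₚ)/(rₐ + rₚ) = (8 × 10^9) / (1.2 × 10^10) = 0.666667

Final answer:
(a) a = 6 Gm
(b) e = 0.6667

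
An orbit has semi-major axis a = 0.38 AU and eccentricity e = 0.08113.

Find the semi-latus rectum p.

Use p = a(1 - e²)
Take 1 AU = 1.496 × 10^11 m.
a = 0.38 AU = 5.6848 × 10^10 m
e = 0.08113,  e² = 0.00658208,  1 − e² = 0.993418
p = a(1 − e²) = 5.6848 × 10^10 m × 0.993418 = 5.64738 × 10^10 m ≈ 0.3775 AU

Final answer: p = 0.3775 AU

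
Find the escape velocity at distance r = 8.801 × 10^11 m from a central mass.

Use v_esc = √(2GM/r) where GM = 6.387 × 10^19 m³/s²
r = 8.801 × 10^11 m
GM = 6.387 × 10^19 m³/s²
2GM/r = 2 × (6.387 × 10^19) / (8.801 × 10^11) = 1.45143 × 10^8 m²/s²
v_esc = √(2GM/r) = 12047.5 m/s ≈ 12.05 km/s

Final answer: 12.05 km/s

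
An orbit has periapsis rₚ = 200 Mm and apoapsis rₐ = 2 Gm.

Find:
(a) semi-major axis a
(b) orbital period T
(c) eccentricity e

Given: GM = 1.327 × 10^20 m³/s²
rₚ = 200 Mm = 2 × 10^8 m
rₐ = 2 Gm = 2 × 10^9 m
GM = 1.327 × 10^20 m³/s²
a = (rₚ + rₐ)/2 = 1.1 × 10^9 m
e = (rₐ − rₚ)/(rₐ + rₚ) = (1.8 × 10^9) / (2.2 × 10^9) = 0.818182
(a) a = 1.1 × 10^9 m ≈ 1.1 Gm
(b) a³ = 1.331 × 10^27 m³;  T = 2π √(a³/GM) = 2π × 3167.04 s = 19899.1 s ≈ 5.528 hours
(c) e = 0.818182 ≈ 0.8182

Final answer:
(a) semi-major axis a = 1.1 Gm
(b) orbital period T = 5.528 hours
(c) eccentricity e = 0.8182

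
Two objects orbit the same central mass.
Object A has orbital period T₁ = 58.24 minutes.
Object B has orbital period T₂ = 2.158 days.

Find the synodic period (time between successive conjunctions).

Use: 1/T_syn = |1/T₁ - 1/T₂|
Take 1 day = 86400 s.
T₁ = 58.24 minutes = 3494.4 s
T₂ = 2.158 days = 186451 s
1/T₁ = 0.000286172 s⁻¹
1/T₂ = 5.36333 × 10^-6 s⁻¹
|1/T₁ − 1/T₂| = 0.000280809 s⁻¹
T_syn = 1 / |1/T₁ − 1/T₂| = 3561.14 s ≈ 59.35 minutes

Final answer: T_syn = 59.35 minutes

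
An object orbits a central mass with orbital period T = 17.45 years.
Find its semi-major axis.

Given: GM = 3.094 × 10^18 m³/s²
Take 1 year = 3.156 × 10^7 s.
T = 17.45 years = 5.50722 × 10^8 s
GM = 3.094 × 10^18 m³/s²
Kepler's third law: a³ = GM T² / (4π²)
T² = 3.03295 × 10^17 s²
a³ = (3.094 × 10^18) × (3.03295 × 10^17) / (4π²) = 2.37698 × 10^34 m³
a = (a³)^(1/3) = 2.87525 × 10^11 m ≈ 2.875 × 10^11 m

Final answer: 2.875 × 10^11 m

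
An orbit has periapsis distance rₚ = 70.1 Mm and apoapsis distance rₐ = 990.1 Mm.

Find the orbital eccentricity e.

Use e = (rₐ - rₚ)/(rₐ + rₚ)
rₚ = 70.1 Mm = 7.01 × 10^7 m
rₐ = 990.1 Mm = 9.901 × 10^8 m
rₐ − rₚ = 9.2 × 10^8 m
rₐ + rₚ = 1.0602 × 10^9 m
e = (rₐ − rₚ)/(rₐ + rₚ) = 0.867761

Final answer: e = 0.8678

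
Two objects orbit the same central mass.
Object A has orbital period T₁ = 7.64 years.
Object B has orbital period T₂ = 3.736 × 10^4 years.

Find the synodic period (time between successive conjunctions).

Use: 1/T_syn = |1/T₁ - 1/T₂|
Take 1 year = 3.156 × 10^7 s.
T₁ = 7.64 years = 2.41118 × 10^8 s
T₂ = 3.736 × 10^4 years = 1.17908 × 10^12 s
1/T₁ = 4.14734 × 10^-9 s⁻¹
1/T₂ = 8.48118 × 10^-13 s⁻¹
|1/T₁ − 1/T₂| = 4.14649 × 10^-9 s⁻¹
T_syn = 1 / |1/T₁ − 1/T₂| = 2.41168 × 10^8 s ≈ 7.642 years

Final answer: T_syn = 7.642 years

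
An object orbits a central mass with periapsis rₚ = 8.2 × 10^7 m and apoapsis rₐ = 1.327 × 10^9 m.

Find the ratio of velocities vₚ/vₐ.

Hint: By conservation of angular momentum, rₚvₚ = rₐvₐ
rₚ = 8.2 × 10^7 m
rₐ = 1.327 × 10^9 m
rₚvₚ = rₐvₐ  ⇒  vₚ/vₐ = rₐ/rₚ
vₚ/vₐ = (1.327 × 10^9) / (8.2 × 10^7) = 16.1829

Final answer: vₚ/vₐ = 16.18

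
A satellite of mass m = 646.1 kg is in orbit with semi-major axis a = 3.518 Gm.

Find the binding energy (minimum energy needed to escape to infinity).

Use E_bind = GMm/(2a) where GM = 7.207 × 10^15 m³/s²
a = 3.518 Gm = 3.518 × 10^9 m
GM = 7.207 × 10^15 m³/s²
m = 646.1 kg
GMm = 7.207 × 10^15 × 646.1 = 4.65644 × 10^18 m³·kg/s²
2a = 7.036 × 10^9 m
E_bind = GMm/(2a) = 6.61803 × 10^8 J ≈ 661.8 MJ

Final answer: 661.8 MJ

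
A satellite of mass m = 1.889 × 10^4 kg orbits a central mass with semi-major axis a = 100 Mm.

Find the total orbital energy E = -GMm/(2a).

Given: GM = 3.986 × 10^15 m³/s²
a = 100 Mm = 1 × 10^8 m
GM = 3.986 × 10^15 m³/s²
2a = 2 × 10^8 m
GMm = 3.986 × 10^15 × 18890 = 7.52955 × 10^19 m³·kg/s²
E = −GMm/(2a) = -3.76478 × 10^11 J ≈ -376.5 GJ

Final answer: -376.5 GJ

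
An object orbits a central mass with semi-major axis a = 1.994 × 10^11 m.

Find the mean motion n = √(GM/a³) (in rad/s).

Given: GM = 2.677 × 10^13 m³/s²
a = 1.994 × 10^11 m
GM = 2.677 × 10^13 m³/s²
a³ = 7.92822 × 10^33 m³
GM/a³ = (2.677 × 10^13) / (7.92822 × 10^33) = 3.37655 × 10^-21 s⁻²
n = √(GM/a³) = 5.81081 × 10^-11 rad/s ≈ 5.811 × 10^-11 rad/s

Final answer: n = 5.811 × 10^-11 rad/s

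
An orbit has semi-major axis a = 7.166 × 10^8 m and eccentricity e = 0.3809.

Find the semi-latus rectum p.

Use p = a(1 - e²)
a = 7.166 × 10^8 m
e = 0.3809,  e² = 0.145085,  1 − e² = 0.854915
p = a(1 − e²) = 7.166 × 10^8 m × 0.854915 = 6.12632 × 10^8 m ≈ 6.126 × 10^8 m

Final answer: p = 6.126 × 10^8 m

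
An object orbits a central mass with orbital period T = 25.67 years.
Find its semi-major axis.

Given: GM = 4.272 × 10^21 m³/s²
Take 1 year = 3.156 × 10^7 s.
T = 25.67 years = 8.10145 × 10^8 s
GM = 4.272 × 10^21 m³/s²
Kepler's third law: a³ = GM T² / (4π²)
T² = 6.56335 × 10^17 s²
a³ = (4.272 × 10^21) × (6.56335 × 10^17) / (4π²) = 7.10227 × 10^37 m³
a = (a³)^(1/3) = 4.14126 × 10^12 m ≈ 4.141 Tm

Final answer: 4.141 Tm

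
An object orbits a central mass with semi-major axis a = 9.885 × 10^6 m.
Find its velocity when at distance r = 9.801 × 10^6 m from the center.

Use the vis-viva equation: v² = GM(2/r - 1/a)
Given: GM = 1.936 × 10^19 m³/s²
a = 9.885 × 10^6 m
r = 9.801 × 10^6 m
GM = 1.936 × 10^19 m³/s²
2/r − 1/a = 2.04061 × 10^-7 − 1.01163 × 10^-7 = 1.02897 × 10^-7 m⁻¹
v² = GM (2/r − 1/a) = 1.99209 × 10^12 m²/s²
v = 1.41142 × 10^6 m/s ≈ 1411 km/s

Final answer: 1411 km/s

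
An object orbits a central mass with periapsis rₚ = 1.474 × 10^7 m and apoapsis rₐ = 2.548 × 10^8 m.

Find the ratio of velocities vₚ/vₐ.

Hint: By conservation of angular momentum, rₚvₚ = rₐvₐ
rₚ = 1.474 × 10^7 m
rₐ = 2.548 × 10^8 m
rₚvₚ = rₐvₐ  ⇒  vₚ/vₐ = rₐ/rₚ
vₚ/vₐ = (2.548 × 10^8) / (1.474 × 10^7) = 17.2863

Final answer: vₚ/vₐ = 17.29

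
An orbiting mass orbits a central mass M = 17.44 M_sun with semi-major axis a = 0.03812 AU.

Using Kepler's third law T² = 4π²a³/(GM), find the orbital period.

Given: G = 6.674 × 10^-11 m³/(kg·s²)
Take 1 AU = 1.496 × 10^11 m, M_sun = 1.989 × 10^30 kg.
M = 17.44 M_sun = 3.46882 × 10^31 kg
GM = G × M = 6.674 × 10^-11 × 3.46882 × 10^31 = 2.31509 × 10^21 m³/s²
a = 0.03812 AU = 5.70275 × 10^9 m
a³ = 1.85461 × 10^29 m³
T = 2π √(a³/GM) = 2π √((1.85461 × 10^29) / (2.31509 × 10^21)) = 2π × 8950.41 s
T = 56237.1 s ≈ 15.62 hours

Final answer: 15.62 hours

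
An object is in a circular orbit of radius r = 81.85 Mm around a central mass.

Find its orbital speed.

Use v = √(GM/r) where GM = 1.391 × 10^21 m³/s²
r = 81.85 Mm = 8.185 × 10^7 m
GM = 1.391 × 10^21 m³/s²
GM/r = (1.391 × 10^21) / (8.185 × 10^7) = 1.69945 × 10^13 m²/s²
v = √(GM/r) = 4.12244 × 10^6 m/s ≈ 4122 km/s

Final answer: 4122 km/s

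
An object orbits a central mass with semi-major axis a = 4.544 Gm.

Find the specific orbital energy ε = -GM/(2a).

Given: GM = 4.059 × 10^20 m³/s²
a = 4.544 Gm = 4.544 × 10^9 m
GM = 4.059 × 10^20 m³/s²
2a = 9.088 × 10^9 m
ε = −GM/(2a) = -4.46633 × 10^10 J/kg ≈ -44.66 GJ/kg

Final answer: -44.66 GJ/kg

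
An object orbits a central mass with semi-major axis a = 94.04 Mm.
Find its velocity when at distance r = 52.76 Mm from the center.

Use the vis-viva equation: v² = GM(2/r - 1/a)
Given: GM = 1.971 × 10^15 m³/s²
a = 94.04 Mm = 9.404 × 10^7 m
r = 52.76 Mm = 5.276 × 10^7 m
GM = 1.971 × 10^15 m³/s²
2/r − 1/a = 3.79075 × 10^-8 − 1.06338 × 10^-8 = 2.72737 × 10^-8 m⁻¹
v² = GM (2/r − 1/a) = 5.37565 × 10^7 m²/s²
v = 7331.88 m/s ≈ 7.332 km/s

Final answer: 7.332 km/s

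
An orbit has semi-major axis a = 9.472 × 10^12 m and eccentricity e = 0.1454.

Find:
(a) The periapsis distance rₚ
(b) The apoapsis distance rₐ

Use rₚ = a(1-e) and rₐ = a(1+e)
a = 9.472 × 10^12 m
e = 0.1454:  1 − e = 0.8546,  1 + e = 1.1454
(a) rₚ = a(1 − e) = 9.472 × 10^12 m × 0.8546 = 8.09477 × 10^12 m ≈ 8.095 × 10^12 m
(b) rₐ = a(1 + e) = 9.472 × 10^12 m × 1.1454 = 1.08492 × 10^13 m ≈ 1.085 × 10^13 m

Final answer:
(a) rₚ = 8.095 × 10^12 m
(b) rₐ = 1.085 × 10^13 m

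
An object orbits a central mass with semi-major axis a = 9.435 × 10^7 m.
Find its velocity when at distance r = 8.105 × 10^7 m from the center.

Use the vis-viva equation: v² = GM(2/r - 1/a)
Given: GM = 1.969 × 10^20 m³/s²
a = 9.435 × 10^7 m
r = 8.105 × 10^7 m
GM = 1.969 × 10^20 m³/s²
2/r − 1/a = 2.46761 × 10^-8 − 1.05988 × 10^-8 = 1.40773 × 10^-8 m⁻¹
v² = GM (2/r − 1/a) = 2.77182 × 10^12 m²/s²
v = 1.66488 × 10^6 m/s ≈ 1665 km/s

Final answer: 1665 km/s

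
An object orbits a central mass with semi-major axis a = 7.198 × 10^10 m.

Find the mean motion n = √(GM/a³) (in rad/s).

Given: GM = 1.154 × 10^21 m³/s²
a = 7.198 × 10^10 m
GM = 1.154 × 10^21 m³/s²
a³ = 3.72937 × 10^32 m³
GM/a³ = (1.154 × 10^21) / (3.72937 × 10^32) = 3.09436 × 10^-12 s⁻²
n = √(GM/a³) = 1.75908 × 10^-6 rad/s ≈ 1.759 × 10^-6 rad/s

Final answer: n = 1.759 × 10^-6 rad/s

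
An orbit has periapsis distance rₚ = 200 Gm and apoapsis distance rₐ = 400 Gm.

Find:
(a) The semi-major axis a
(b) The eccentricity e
rₚ = 200 Gm = 2 × 10^11 m
rₐ = 400 Gm = 4 × 10^11 m
(a) a = (rₚ + rₐ)/2 = 3 × 10^11 m ≈ 300 Gm
(b) e = (rₐ − rₚ)/(rₐ + rₚ) = (2 × 10^11) / (6 × 10^11) = 0.333333

Final answer:
(a) a = 300 Gm
(b) e = 0.3333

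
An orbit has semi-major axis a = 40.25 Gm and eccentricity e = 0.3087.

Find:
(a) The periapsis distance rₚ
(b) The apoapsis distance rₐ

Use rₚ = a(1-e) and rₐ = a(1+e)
a = 40.25 Gm = 4.025 × 10^10 m
e = 0.3087:  1 − e = 0.6913,  1 + e = 1.3087
(a) rₚ = a(1 − e) = 4.025 × 10^10 m × 0.6913 = 2.78248 × 10^10 m ≈ 27.82 Gm
(b) rₐ = a(1 + e) = 4.025 × 10^10 m × 1.3087 = 5.26752 × 10^10 m ≈ 52.68 Gm

Final answer:
(a) rₚ = 27.82 Gm
(b) rₐ = 52.68 Gm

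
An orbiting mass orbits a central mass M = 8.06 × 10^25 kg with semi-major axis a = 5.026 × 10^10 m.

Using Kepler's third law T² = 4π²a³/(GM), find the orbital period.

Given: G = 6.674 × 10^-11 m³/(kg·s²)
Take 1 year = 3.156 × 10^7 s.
M = 8.06 × 10^25 kg
GM = G × M = 6.674 × 10^-11 × 8.06 × 10^25 = 5.37924 × 10^15 m³/s²
a = 5.026 × 10^10 m
a³ = 1.2696 × 10^32 m³
T = 2π √(a³/GM) = 2π √((1.2696 × 10^32) / (5.37924 × 10^15)) = 2π × 1.53629 × 10^8 s
T = 9.65279 × 10^8 s ≈ 30.59 years

Final answer: 30.59 years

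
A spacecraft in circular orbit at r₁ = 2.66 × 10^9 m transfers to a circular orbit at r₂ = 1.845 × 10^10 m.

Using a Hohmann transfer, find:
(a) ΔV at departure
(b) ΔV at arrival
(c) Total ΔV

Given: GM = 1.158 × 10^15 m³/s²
r₁ = 2.66 × 10^9 m
r₂ = 1.845 × 10^10 m
GM = 1.158 × 10^15 m³/s²
Transfer ellipse: a_t = (r₁ + r₂)/2 = 1.0555 × 10^10 m
Circular speed at r₁: v₁ = √(GM/r₁) = 659.802 m/s
Transfer speed at r₁ (periapsis): v₁ₜ = √(GM(2/r₁ − 1/a_t)) = 872.333 m/s
(a) ΔV₁ = v₁ₜ − v₁ = 212.532 m/s ≈ 212.5 m/s
Circular speed at r₂: v₂ = √(GM/r₂) = 250.528 m/s
Transfer speed at r₂ (apoapsis): v₂ₜ = √(GM(2/r₂ − 1/a_t)) = 125.767 m/s
(b) ΔV₂ = v₂ − v₂ₜ = 124.761 m/s ≈ 124.8 m/s
(c) ΔV_total = ΔV₁ + ΔV₂ = 337.292 m/s ≈ 337.3 m/s

Final answer:
(a) ΔV₁ = 212.5 m/s
(b) ΔV₂ = 124.8 m/s
(c) ΔV_total = 337.3 m/s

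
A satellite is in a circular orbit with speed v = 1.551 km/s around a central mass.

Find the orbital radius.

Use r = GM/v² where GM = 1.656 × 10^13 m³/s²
v = 1.551 km/s = 1551 m/s
GM = 1.656 × 10^13 m³/s²
v² = 2.4056 × 10^6 m²/s²
r = GM/v² = (1.656 × 10^13) / (2.4056 × 10^6) = 6.88393 × 10^6 m ≈ 6.884 Mm

Final answer: 6.884 Mm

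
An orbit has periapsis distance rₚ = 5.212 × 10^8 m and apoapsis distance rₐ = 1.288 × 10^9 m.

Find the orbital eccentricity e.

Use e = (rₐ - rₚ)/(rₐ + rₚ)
rₚ = 5.212 × 10^8 m
rₐ = 1.288 × 10^9 m
rₐ − rₚ = 7.668 × 10^8 m
rₐ + rₚ = 1.8092 × 10^9 m
e = (rₐ − rₚ)/(rₐ + rₚ) = 0.423834

Final answer: e = 0.4238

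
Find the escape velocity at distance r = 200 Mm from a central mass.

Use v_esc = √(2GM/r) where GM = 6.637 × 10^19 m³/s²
r = 200 Mm = 2 × 10^8 m
GM = 6.637 × 10^19 m³/s²
2GM/r = 2 × (6.637 × 10^19) / (2 × 10^8) = 6.637 × 10^11 m²/s²
v_esc = √(2GM/r) = 814678 m/s ≈ 814.7 km/s

Final answer: 814.7 km/s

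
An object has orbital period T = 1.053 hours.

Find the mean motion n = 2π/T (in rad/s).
T = 1.053 hours = 3790.8 s
n = 2π / 3790.8 s = 0.00165748 rad/s ≈ 0.001657 rad/s

Final answer: n = 0.001657 rad/s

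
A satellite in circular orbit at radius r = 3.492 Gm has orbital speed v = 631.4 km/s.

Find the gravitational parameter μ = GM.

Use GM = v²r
r = 3.492 Gm = 3.492 × 10^9 m
v = 631.4 km/s = 631400 m/s
v² = 3.98666 × 10^11 m²/s²
GM = v²r = 3.98666 × 10^11 × 3.492 × 10^9 = 1.39214 × 10^21 m³/s²
GM ≈ 1.392 × 10^21 m³/s²

Final answer: GM = 1.392 × 10^21 m³/s²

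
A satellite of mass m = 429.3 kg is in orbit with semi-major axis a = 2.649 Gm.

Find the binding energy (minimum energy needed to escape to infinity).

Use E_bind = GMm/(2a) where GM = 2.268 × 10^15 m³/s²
a = 2.649 Gm = 2.649 × 10^9 m
GM = 2.268 × 10^15 m³/s²
m = 429.3 kg
GMm = 2.268 × 10^15 × 429.3 = 9.73652 × 10^17 m³·kg/s²
2a = 5.298 × 10^9 m
E_bind = GMm/(2a) = 1.83777 × 10^8 J ≈ 183.8 MJ

Final answer: 183.8 MJ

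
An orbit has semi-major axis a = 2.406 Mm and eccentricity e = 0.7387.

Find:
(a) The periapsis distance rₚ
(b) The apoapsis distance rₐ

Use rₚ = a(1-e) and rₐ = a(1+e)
a = 2.406 Mm = 2.406 × 10^6 m
e = 0.7387:  1 − e = 0.2613,  1 + e = 1.7387
(a) rₚ = a(1 − e) = 2.406 × 10^6 m × 0.2613 = 628688 m ≈ 628.7 km
(b) rₐ = a(1 + e) = 2.406 × 10^6 m × 1.7387 = 4.18331 × 10^6 m ≈ 4.183 Mm

Final answer:
(a) rₚ = 628.7 km
(b) rₐ = 4.183 Mm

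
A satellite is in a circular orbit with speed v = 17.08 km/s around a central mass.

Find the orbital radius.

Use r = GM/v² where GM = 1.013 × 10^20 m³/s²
v = 17.08 km/s = 17080 m/s
GM = 1.013 × 10^20 m³/s²
v² = 2.91726 × 10^8 m²/s²
r = GM/v² = (1.013 × 10^20) / (2.91726 × 10^8) = 3.47243 × 10^11 m ≈ 347.2 Gm

Final answer: 347.2 Gm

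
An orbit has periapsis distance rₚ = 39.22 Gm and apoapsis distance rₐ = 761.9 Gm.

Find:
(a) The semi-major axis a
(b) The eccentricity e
rₚ = 39.22 Gm = 3.922 × 10^10 m
rₐ = 761.9 Gm = 7.619 × 10^11 m
(a) a = (rₚ + rₐ)/2 = 4.0056 × 10^11 m ≈ 400.6 Gm
(b) e = (rₐ − rₚ)/(rₐ + rₚ) = (7.2268 × 10^11) / (8.0112 × 10^11) = 0.902087

Final answer:
(a) a = 400.6 Gm
(b) e = 0.9021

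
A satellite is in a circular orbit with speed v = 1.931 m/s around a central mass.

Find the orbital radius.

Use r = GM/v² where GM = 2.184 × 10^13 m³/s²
v = 1.931 m/s
GM = 2.184 × 10^13 m³/s²
v² = 3.72876 m²/s²
r = GM/v² = (2.184 × 10^13) / 3.72876 = 5.85717 × 10^12 m ≈ 5.857 Tm

Final answer: 5.857 Tm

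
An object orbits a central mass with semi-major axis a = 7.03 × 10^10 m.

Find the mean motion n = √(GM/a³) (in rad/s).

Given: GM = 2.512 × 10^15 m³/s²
a = 7.03 × 10^10 m
GM = 2.512 × 10^15 m³/s²
a³ = 3.47429 × 10^32 m³
GM/a³ = (2.512 × 10^15) / (3.47429 × 10^32) = 7.23026 × 10^-18 s⁻²
n = √(GM/a³) = 2.68891 × 10^-9 rad/s ≈ 2.689 × 10^-9 rad/s

Final answer: n = 2.689 × 10^-9 rad/s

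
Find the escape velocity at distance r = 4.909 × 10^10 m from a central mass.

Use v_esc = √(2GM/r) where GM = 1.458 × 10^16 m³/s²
r = 4.909 × 10^10 m
GM = 1.458 × 10^16 m³/s²
2GM/r = 2 × (1.458 × 10^16) / (4.909 × 10^10) = 594011 m²/s²
v_esc = √(2GM/r) = 770.721 m/s ≈ 770.7 m/s

Final answer: 770.7 m/s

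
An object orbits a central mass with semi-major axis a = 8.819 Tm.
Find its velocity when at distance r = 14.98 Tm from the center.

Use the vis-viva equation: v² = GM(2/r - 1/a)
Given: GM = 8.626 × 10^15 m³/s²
a = 8.819 Tm = 8.819 × 10^12 m
r = 14.98 Tm = 1.498 × 10^13 m
GM = 8.626 × 10^15 m³/s²
2/r − 1/a = 1.33511 × 10^-13 − 1.13392 × 10^-13 = 2.01198 × 10^-14 m⁻¹
v² = GM (2/r − 1/a) = 173.553 m²/s²
v = 13.174 m/s ≈ 13.17 m/s

Final answer: 13.17 m/s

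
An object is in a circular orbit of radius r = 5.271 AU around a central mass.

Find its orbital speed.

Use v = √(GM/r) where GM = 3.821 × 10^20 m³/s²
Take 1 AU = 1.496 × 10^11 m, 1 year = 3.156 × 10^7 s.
r = 5.271 AU = 7.88542 × 10^11 m
GM = 3.821 × 10^20 m³/s²
GM/r = (3.821 × 10^20) / (7.88542 × 10^11) = 4.84565 × 10^8 m²/s²
v = √(GM/r) = 22012.8 m/s ≈ 4.644 AU/year

Final answer: 4.644 AU/year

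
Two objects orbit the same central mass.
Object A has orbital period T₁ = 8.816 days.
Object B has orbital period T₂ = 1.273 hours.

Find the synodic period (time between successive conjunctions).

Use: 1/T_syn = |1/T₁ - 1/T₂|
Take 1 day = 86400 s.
T₁ = 8.816 days = 761702 s
T₂ = 1.273 hours = 4582.8 s
1/T₁ = 1.31285 × 10^-6 s⁻¹
1/T₂ = 0.000218207 s⁻¹
|1/T₁ − 1/T₂| = 0.000216894 s⁻¹
T_syn = 1 / |1/T₁ − 1/T₂| = 4610.54 s ≈ 1.281 hours

Final answer: T_syn = 1.281 hours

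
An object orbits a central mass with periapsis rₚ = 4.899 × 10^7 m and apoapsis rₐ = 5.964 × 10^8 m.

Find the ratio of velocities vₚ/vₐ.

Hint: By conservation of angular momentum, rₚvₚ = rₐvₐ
rₚ = 4.899 × 10^7 m
rₐ = 5.964 × 10^8 m
rₚvₚ = rₐvₐ  ⇒  vₚ/vₐ = rₐ/rₚ
vₚ/vₐ = (5.964 × 10^8) / (4.899 × 10^7) = 12.1739

Final answer: vₚ/vₐ = 12.17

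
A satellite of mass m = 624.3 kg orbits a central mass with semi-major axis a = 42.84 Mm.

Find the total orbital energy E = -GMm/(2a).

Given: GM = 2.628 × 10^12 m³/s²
a = 42.84 Mm = 4.284 × 10^7 m
GM = 2.628 × 10^12 m³/s²
2a = 8.568 × 10^7 m
GMm = 2.628 × 10^12 × 624.3 = 1.64066 × 10^15 m³·kg/s²
E = −GMm/(2a) = -1.91487 × 10^7 J ≈ -19.15 MJ

Final answer: -19.15 MJ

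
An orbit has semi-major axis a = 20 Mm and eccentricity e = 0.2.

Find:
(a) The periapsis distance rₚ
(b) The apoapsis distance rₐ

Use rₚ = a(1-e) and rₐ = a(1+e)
a = 20 Mm = 2 × 10^7 m
e = 0.2:  1 − e = 0.8,  1 + e = 1.2
(a) rₚ = a(1 − e) = 2 × 10^7 m × 0.8 = 1.6 × 10^7 m ≈ 16 Mm
(b) rₐ = a(1 + e) = 2 × 10^7 m × 1.2 = 2.4 × 10^7 m ≈ 24 Mm

Final answer:
(a) rₚ = 16 Mm
(b) rₐ = 24 Mm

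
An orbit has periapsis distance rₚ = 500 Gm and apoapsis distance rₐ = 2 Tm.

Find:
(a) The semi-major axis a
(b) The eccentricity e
rₚ = 500 Gm = 5 × 10^11 m
rₐ = 2 Tm = 2 × 10^12 m
(a) a = (rₚ + rₐ)/2 = 1.25 × 10^12 m ≈ 1.25 Tm
(b) e = (rₐ − rₚ)/(rₐ + rₚ) = (1.5 × 10^12) / (2.5 × 10^12) = 0.6

Final answer:
(a) a = 1.25 Tm
(b) e = 0.6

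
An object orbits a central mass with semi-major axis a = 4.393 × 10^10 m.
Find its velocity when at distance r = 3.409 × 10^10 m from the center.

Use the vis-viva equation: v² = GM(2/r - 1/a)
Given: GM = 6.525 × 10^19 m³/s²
a = 4.393 × 10^10 m
r = 3.409 × 10^10 m
GM = 6.525 × 10^19 m³/s²
2/r − 1/a = 5.86682 × 10^-11 − 2.27635 × 10^-11 = 3.59047 × 10^-11 m⁻¹
v² = GM (2/r − 1/a) = 2.34278 × 10^9 m²/s²
v = 48402.3 m/s ≈ 48.4 km/s

Final answer: 48.4 km/s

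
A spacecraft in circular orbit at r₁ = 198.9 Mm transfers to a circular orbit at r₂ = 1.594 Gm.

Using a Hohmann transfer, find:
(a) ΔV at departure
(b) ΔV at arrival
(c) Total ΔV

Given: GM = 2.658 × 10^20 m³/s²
r₁ = 198.9 Mm = 1.989 × 10^8 m
r₂ = 1.594 Gm = 1.594 × 10^9 m
GM = 2.658 × 10^20 m³/s²
Transfer ellipse: a_t = (r₁ + r₂)/2 = 8.9645 × 10^8 m
Circular speed at r₁: v₁ = √(GM/r₁) = 1.15601 × 10^6 m/s
Transfer speed at r₁ (periapsis): v₁ₜ = √(GM(2/r₁ − 1/a_t)) = 1.54149 × 10^6 m/s
(a) ΔV₁ = v₁ₜ − v₁ = 385486 m/s ≈ 385.5 km/s
Circular speed at r₂: v₂ = √(GM/r₂) = 408351 m/s
Transfer speed at r₂ (apoapsis): v₂ₜ = √(GM(2/r₂ − 1/a_t)) = 192348 m/s
(b) ΔV₂ = v₂ − v₂ₜ = 216003 m/s ≈ 216 km/s
(c) ΔV_total = ΔV₁ + ΔV₂ = 601488 m/s ≈ 601.5 km/s

Final answer:
(a) ΔV₁ = 385.5 km/s
(b) ΔV₂ = 216 km/s
(c) ΔV_total = 601.5 km/s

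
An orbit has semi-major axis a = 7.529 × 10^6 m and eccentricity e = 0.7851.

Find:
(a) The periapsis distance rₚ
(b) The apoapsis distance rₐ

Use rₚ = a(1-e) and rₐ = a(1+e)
a = 7.529 × 10^6 m
e = 0.7851:  1 − e = 0.2149,  1 + e = 1.7851
(a) rₚ = a(1 − e) = 7.529 × 10^6 m × 0.2149 = 1.61798 × 10^6 m ≈ 1.618 × 10^6 m
(b) rₐ = a(1 + e) = 7.529 × 10^6 m × 1.7851 = 1.344 × 10^7 m ≈ 1.344 × 10^7 m

Final answer:
(a) rₚ = 1.618 × 10^6 m
(b) rₐ = 1.344 × 10^7 m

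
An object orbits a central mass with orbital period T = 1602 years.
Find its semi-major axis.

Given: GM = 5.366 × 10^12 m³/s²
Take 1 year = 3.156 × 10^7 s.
T = 1602 years = 5.05591 × 10^10 s
GM = 5.366 × 10^12 m³/s²
Kepler's third law: a³ = GM T² / (4π²)
T² = 2.55622 × 10^21 s²
a³ = (5.366 × 10^12) × (2.55622 × 10^21) / (4π²) = 3.47448 × 10^32 m³
a = (a³)^(1/3) = 7.03013 × 10^10 m ≈ 70.3 Gm

Final answer: 70.3 Gm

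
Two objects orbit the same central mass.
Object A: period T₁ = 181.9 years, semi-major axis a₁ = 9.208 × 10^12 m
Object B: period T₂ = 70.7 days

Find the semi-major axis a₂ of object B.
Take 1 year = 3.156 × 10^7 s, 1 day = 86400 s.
T₁ = 181.9 years = 5.74076 × 10^9 s
T₂ = 70.7 days = 6.10848 × 10^6 s
a₁ = 9.208 × 10^12 m
Kepler's third law: (T₂/T₁)² = (a₂/a₁)³  ⇒  a₂ = a₁ (T₂/T₁)^(2/3)
T₂/T₁ = 0.00106405
(T₂/T₁)^(2/3) = 0.0104226
a₂ = 9.208 × 10^12 m × 0.0104226 = 9.59712 × 10^10 m ≈ 9.597 × 10^10 m

Final answer: a₂ = 9.597 × 10^10 m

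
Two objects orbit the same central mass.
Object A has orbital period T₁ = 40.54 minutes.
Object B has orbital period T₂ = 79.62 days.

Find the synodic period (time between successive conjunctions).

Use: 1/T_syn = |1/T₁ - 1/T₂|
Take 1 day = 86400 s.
T₁ = 40.54 minutes = 2432.4 s
T₂ = 79.62 days = 6.87917 × 10^6 s
1/T₁ = 0.000411117 s⁻¹
1/T₂ = 1.45366 × 10^-7 s⁻¹
|1/T₁ − 1/T₂| = 0.000410971 s⁻¹
T_syn = 1 / |1/T₁ − 1/T₂| = 2433.26 s ≈ 40.55 minutes

Final answer: T_syn = 40.55 minutes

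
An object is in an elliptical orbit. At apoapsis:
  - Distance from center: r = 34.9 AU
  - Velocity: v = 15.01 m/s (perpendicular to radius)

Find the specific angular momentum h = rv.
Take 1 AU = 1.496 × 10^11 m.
r = 34.9 AU = 5.22104 × 10^12 m
v = 15.01 m/s
h = rv = 5.22104 × 10^12 × 15.01 = 7.83678 × 10^13 m²/s ≈ 7.837 × 10^13 m²/s

Final answer: h = 7.837 × 10^13 m²/s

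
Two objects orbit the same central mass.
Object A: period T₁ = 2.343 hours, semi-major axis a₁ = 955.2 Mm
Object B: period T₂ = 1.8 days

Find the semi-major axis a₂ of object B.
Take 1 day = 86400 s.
T₁ = 2.343 hours = 8434.8 s
T₂ = 1.8 days = 155520 s
a₁ = 955.2 Mm = 9.552 × 10^8 m
Kepler's third law: (T₂/T₁)² = (a₂/a₁)³  ⇒  a₂ = a₁ (T₂/T₁)^(2/3)
T₂/T₁ = 18.4379
(T₂/T₁)^(2/3) = 6.97923
a₂ = 9.552 × 10^8 m × 6.97923 = 6.66656 × 10^9 m ≈ 6.667 Gm

Final answer: a₂ = 6.667 Gm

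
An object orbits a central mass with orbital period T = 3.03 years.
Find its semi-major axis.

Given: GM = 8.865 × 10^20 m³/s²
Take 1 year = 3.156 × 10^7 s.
T = 3.03 years = 9.56268 × 10^7 s
GM = 8.865 × 10^20 m³/s²
Kepler's third law: a³ = GM T² / (4π²)
T² = 9.14448 × 10^15 s²
a³ = (8.865 × 10^20) × (9.14448 × 10^15) / (4π²) = 2.05342 × 10^35 m³
a = (a³)^(1/3) = 5.89965 × 10^11 m ≈ 590 Gm

Final answer: 590 Gm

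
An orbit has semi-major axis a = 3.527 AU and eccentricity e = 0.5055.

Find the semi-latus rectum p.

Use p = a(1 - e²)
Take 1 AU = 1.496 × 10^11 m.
a = 3.527 AU = 5.27639 × 10^11 m
e = 0.5055,  e² = 0.25553,  1 − e² = 0.74447
p = a(1 − e²) = 5.27639 × 10^11 m × 0.74447 = 3.92811 × 10^11 m ≈ 2.626 AU

Final answer: p = 2.626 AU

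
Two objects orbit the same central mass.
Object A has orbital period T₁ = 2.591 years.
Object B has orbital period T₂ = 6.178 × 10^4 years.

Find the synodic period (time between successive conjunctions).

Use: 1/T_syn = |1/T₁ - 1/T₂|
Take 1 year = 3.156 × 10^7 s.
T₁ = 2.591 years = 8.1772 × 10^7 s
T₂ = 6.178 × 10^4 years = 1.94978 × 10^12 s
1/T₁ = 1.22291 × 10^-8 s⁻¹
1/T₂ = 5.12879 × 10^-13 s⁻¹
|1/T₁ − 1/T₂| = 1.22286 × 10^-8 s⁻¹
T_syn = 1 / |1/T₁ − 1/T₂| = 8.17754 × 10^7 s ≈ 2.591 years

Final answer: T_syn = 2.591 years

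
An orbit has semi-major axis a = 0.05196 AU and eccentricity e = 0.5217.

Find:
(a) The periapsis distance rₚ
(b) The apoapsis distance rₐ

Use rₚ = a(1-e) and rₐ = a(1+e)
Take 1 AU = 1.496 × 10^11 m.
a = 0.05196 AU = 7.77322 × 10^9 m
e = 0.5217:  1 − e = 0.4783,  1 + e = 1.5217
(a) rₚ = a(1 − e) = 7.77322 × 10^9 m × 0.4783 = 3.71793 × 10^9 m ≈ 0.02485 AU
(b) rₐ = a(1 + e) = 7.77322 × 10^9 m × 1.5217 = 1.18285 × 10^10 m ≈ 0.07907 AU

Final answer:
(a) rₚ = 0.02485 AU
(b) rₐ = 0.07907 AU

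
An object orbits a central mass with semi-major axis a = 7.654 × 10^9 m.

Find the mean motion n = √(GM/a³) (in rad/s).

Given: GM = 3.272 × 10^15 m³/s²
a = 7.654 × 10^9 m
GM = 3.272 × 10^15 m³/s²
a³ = 4.484 × 10^29 m³
GM/a³ = (3.272 × 10^15) / (4.484 × 10^29) = 7.29706 × 10^-15 s⁻²
n = √(GM/a³) = 8.54228 × 10^-8 rad/s ≈ 8.542 × 10^-8 rad/s

Final answer: n = 8.542 × 10^-8 rad/s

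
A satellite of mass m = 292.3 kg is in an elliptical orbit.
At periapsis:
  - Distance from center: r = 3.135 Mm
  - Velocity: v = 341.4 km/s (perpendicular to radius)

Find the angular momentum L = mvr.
r = 3.135 Mm = 3.135 × 10^6 m
v = 341.4 km/s = 341400 m/s
vr = 341400 × 3.135 × 10^6 = 1.07029 × 10^12 m²/s
L = m × vr = 292.3 × 1.07029 × 10^12 = 3.12845 × 10^14 kg·m²/s ≈ 3.128 × 10^14 kg·m²/s

Final answer: L = 3.128 × 10^14 kg·m²/s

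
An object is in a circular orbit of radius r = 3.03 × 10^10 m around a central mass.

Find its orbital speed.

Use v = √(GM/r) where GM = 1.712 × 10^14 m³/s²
r = 3.03 × 10^10 m
GM = 1.712 × 10^14 m³/s²
GM/r = (1.712 × 10^14) / (3.03 × 10^10) = 5650.17 m²/s²
v = √(GM/r) = 75.1676 m/s ≈ 75.17 m/s

Final answer: 75.17 m/s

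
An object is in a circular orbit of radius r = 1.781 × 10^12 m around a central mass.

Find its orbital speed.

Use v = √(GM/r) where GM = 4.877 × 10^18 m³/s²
r = 1.781 × 10^12 m
GM = 4.877 × 10^18 m³/s²
GM/r = (4.877 × 10^18) / (1.781 × 10^12) = 2.73835 × 10^6 m²/s²
v = √(GM/r) = 1654.8 m/s ≈ 1.655 km/s

Final answer: 1.655 km/s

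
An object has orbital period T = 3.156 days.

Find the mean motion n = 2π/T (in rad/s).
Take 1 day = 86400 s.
T = 3.156 days = 272678 s
n = 2π / 272678 s = 2.30425 × 10^-5 rad/s ≈ 2.304 × 10^-5 rad/s

Final answer: n = 2.304 × 10^-5 rad/s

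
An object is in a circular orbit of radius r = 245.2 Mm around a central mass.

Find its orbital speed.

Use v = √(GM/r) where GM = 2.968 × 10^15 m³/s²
r = 245.2 Mm = 2.452 × 10^8 m
GM = 2.968 × 10^15 m³/s²
GM/r = (2.968 × 10^15) / (2.452 × 10^8) = 1.21044 × 10^7 m²/s²
v = √(GM/r) = 3479.14 m/s ≈ 3.479 km/s

Final answer: 3.479 km/s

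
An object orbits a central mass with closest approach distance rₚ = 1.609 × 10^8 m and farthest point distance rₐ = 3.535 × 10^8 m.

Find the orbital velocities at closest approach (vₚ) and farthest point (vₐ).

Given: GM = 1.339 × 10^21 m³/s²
rₚ = 1.609 × 10^8 m
rₐ = 3.535 × 10^8 m
GM = 1.339 × 10^21 m³/s²
a = (rₚ + rₐ)/2 = 2.572 × 10^8 m
Vis-viva: v² = GM (2/r − 1/a)
vₚ² = 1.339 × 10^21 × (1.24301 × 10^-8 − 3.88802 × 10^-9) = 1.14378 × 10^13 m²/s²
vₚ = 3.38198 × 10^6 m/s ≈ 3382 km/s
vₐ² = 1.339 × 10^21 × (5.65771 × 10^-9 − 3.88802 × 10^-9) = 2.36961 × 10^12 m²/s²
vₐ = 1.53935 × 10^6 m/s ≈ 1539 km/s

Final answer: vₚ = 3382 km/s, vₐ = 1539 km/s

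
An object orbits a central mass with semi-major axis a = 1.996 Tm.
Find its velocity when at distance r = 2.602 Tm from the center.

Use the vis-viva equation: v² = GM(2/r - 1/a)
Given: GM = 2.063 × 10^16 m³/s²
a = 1.996 Tm = 1.996 × 10^12 m
r = 2.602 Tm = 2.602 × 10^12 m
GM = 2.063 × 10^16 m³/s²
2/r − 1/a = 7.6864 × 10^-13 − 5.01002 × 10^-13 = 2.67638 × 10^-13 m⁻¹
v² = GM (2/r − 1/a) = 5521.36 m²/s²
v = 74.3059 m/s ≈ 74.31 m/s

Final answer: 74.31 m/s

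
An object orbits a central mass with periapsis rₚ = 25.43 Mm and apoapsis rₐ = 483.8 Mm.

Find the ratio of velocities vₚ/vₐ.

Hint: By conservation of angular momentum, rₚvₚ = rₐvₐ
rₚ = 25.43 Mm = 2.543 × 10^7 m
rₐ = 483.8 Mm = 4.838 × 10^8 m
rₚvₚ = rₐvₐ  ⇒  vₚ/vₐ = rₐ/rₚ
vₚ/vₐ = (4.838 × 10^8) / (2.543 × 10^7) = 19.0248

Final answer: vₚ/vₐ = 19.02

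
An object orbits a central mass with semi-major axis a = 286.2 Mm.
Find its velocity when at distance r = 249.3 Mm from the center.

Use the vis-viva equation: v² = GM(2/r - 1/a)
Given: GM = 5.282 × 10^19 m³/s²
a = 286.2 Mm = 2.862 × 10^8 m
r = 249.3 Mm = 2.493 × 10^8 m
GM = 5.282 × 10^19 m³/s²
2/r − 1/a = 8.02246 × 10^-9 − 3.49406 × 10^-9 = 4.5284 × 10^-9 m⁻¹
v² = GM (2/r − 1/a) = 2.3919 × 10^11 m²/s²
v = 489071 m/s ≈ 489.1 km/s

Final answer: 489.1 km/s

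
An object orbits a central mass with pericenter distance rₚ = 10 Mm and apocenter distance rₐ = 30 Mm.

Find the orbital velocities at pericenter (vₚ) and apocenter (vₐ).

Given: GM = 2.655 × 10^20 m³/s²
rₚ = 10 Mm = 1 × 10^7 m
rₐ = 30 Mm = 3 × 10^7 m
GM = 2.655 × 10^20 m³/s²
a = (rₚ + rₐ)/2 = 2 × 10^7 m
Vis-viva: v² = GM (2/r − 1/a)
vₚ² = 2.655 × 10^20 × (2 × 10^-7 − 5 × 10^-8) = 3.9825 × 10^13 m²/s²
vₚ = 6.31071 × 10^6 m/s ≈ 6311 km/s
vₐ² = 2.655 × 10^20 × (6.66667 × 10^-8 − 5 × 10^-8) = 4.425 × 10^12 m²/s²
vₐ = 2.10357 × 10^6 m/s ≈ 2104 km/s

Final answer: vₚ = 6311 km/s, vₐ = 2104 km/s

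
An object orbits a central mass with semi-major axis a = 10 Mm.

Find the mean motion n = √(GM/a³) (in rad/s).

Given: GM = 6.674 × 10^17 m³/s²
a = 10 Mm = 1 × 10^7 m
GM = 6.674 × 10^17 m³/s²
a³ = 1 × 10^21 m³
GM/a³ = (6.674 × 10^17) / (1 × 10^21) = 0.0006674 s⁻²
n = √(GM/a³) = 0.0258341 rad/s ≈ 0.02583 rad/s

Final answer: n = 0.02583 rad/s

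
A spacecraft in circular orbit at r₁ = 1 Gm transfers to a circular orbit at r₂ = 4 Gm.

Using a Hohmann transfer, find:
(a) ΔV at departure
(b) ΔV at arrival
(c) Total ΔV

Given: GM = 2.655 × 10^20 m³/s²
r₁ = 1 Gm = 1 × 10^9 m
r₂ = 4 Gm = 4 × 10^9 m
GM = 2.655 × 10^20 m³/s²
Transfer ellipse: a_t = (r₁ + r₂)/2 = 2.5 × 10^9 m
Circular speed at r₁: v₁ = √(GM/r₁) = 515267 m/s
Transfer speed at r₁ (periapsis): v₁ₜ = √(GM(2/r₁ − 1/a_t)) = 651767 m/s
(a) ΔV₁ = v₁ₜ − v₁ = 136500 m/s ≈ 136.5 km/s
Circular speed at r₂: v₂ = √(GM/r₂) = 257633 m/s
Transfer speed at r₂ (apoapsis): v₂ₜ = √(GM(2/r₂ − 1/a_t)) = 162942 m/s
(b) ΔV₂ = v₂ − v₂ₜ = 94691.8 m/s ≈ 94.69 km/s
(c) ΔV_total = ΔV₁ + ΔV₂ = 231192 m/s ≈ 231.2 km/s

Final answer:
(a) ΔV₁ = 136.5 km/s
(b) ΔV₂ = 94.69 km/s
(c) ΔV_total = 231.2 km/s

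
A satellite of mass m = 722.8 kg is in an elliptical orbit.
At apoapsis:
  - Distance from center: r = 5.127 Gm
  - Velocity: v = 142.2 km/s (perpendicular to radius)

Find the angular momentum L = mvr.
r = 5.127 Gm = 5.127 × 10^9 m
v = 142.2 km/s = 142200 m/s
vr = 142200 × 5.127 × 10^9 = 7.29059 × 10^14 m²/s
L = m × vr = 722.8 × 7.29059 × 10^14 = 5.26964 × 10^17 kg·m²/s ≈ 5.27 × 10^17 kg·m²/s

Final answer: L = 5.27 × 10^17 kg·m²/s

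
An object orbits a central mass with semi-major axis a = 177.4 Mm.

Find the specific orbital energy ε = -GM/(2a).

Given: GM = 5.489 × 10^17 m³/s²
a = 177.4 Mm = 1.774 × 10^8 m
GM = 5.489 × 10^17 m³/s²
2a = 3.548 × 10^8 m
ε = −GM/(2a) = -1.54707 × 10^9 J/kg ≈ -1.547 GJ/kg

Final answer: -1.547 GJ/kg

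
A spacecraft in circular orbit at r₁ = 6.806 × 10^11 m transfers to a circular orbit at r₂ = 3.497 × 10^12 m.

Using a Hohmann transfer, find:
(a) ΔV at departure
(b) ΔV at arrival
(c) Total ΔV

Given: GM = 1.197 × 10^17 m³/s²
r₁ = 6.806 × 10^11 m
r₂ = 3.497 × 10^12 m
GM = 1.197 × 10^17 m³/s²
Transfer ellipse: a_t = (r₁ + r₂)/2 = 2.0888 × 10^12 m
Circular speed at r₁: v₁ = √(GM/r₁) = 419.374 m/s
Transfer speed at r₁ (periapsis): v₁ₜ = √(GM(2/r₁ − 1/a_t)) = 542.626 m/s
(a) ΔV₁ = v₁ₜ − v₁ = 123.252 m/s ≈ 123.3 m/s
Circular speed at r₂: v₂ = √(GM/r₂) = 185.012 m/s
Transfer speed at r₂ (apoapsis): v₂ₜ = √(GM(2/r₂ − 1/a_t)) = 105.608 m/s
(b) ΔV₂ = v₂ − v₂ₜ = 79.4037 m/s ≈ 79.4 m/s
(c) ΔV_total = ΔV₁ + ΔV₂ = 202.656 m/s ≈ 202.7 m/s

Final answer:
(a) ΔV₁ = 123.3 m/s
(b) ΔV₂ = 79.4 m/s
(c) ΔV_total = 202.7 m/s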